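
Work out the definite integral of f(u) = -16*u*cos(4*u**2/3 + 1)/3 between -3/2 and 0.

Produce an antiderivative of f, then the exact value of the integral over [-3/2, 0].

Antiderivative: F(u) = -2*sin(4*u**2/3 + 1); value = -2*sin(1) + 2*sin(4)

The substitution w = 4*u**2/3 + 1 works: f is exactly (dF/dw)*(dw/du) for that inner function.
F(u) = -2*sin(4*u**2/3 + 1) is an antiderivative of f.
Check: d/du[-2*sin(4*u**2/3 + 1)] = -16*u*cos(4*u**2/3 + 1)/3 = f(u).
F(0) = -2*sin(1); F(-3/2) = -2*sin(4).
Integral = F(0) - F(-3/2) = -2*sin(1) + 2*sin(4).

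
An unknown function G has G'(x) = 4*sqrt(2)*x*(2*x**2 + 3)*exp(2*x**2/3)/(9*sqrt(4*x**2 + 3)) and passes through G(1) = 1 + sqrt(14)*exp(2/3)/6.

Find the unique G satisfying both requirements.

G'(x) has the shape u'v + uv' for u = sqrt(2*x**2 + 3/2)/3 and v = exp(2*x**2/3) — it is the derivative of the product u*v.
A general antiderivative is sqrt(2*x**2 + 3/2)*exp(2*x**2/3)/3 + C.
The condition gives C = 1 + sqrt(14)*exp(2/3)/6 - (sqrt(14)*exp(2/3)/6) = 1.
So G(x) = sqrt(2*x**2 + 3/2)*exp(2*x**2/3)/3 + 1.
Check: d/dx[sqrt(2*x**2 + 3/2)*exp(2*x**2/3)/3 + 1] = sqrt(2)*(16*x**3*exp(2*x**2/3) + 24*x*exp(2*x**2/3))/(18*sqrt(4*x**2 + 3)), which equals G'(x).

G(x) = sqrt(2*x**2 + 3/2)*exp(2*x**2/3)/3 + 1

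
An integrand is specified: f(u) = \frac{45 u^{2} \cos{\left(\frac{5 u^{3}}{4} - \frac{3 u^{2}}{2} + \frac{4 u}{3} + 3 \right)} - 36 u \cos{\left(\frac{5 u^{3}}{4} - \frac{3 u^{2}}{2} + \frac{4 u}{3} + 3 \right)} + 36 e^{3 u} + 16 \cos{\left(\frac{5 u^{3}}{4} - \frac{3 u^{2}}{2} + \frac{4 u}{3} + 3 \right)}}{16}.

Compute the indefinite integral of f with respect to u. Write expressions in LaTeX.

F(u) = \frac{3 e^{3 u}}{4} + \frac{3 \sin{\left(\frac{5 u^{3}}{4} - \frac{3 u^{2}}{2} + \frac{4 u}{3} + 3 \right)}}{4} + C

A first test for any F(u): its u-derivative must equal f(u) identically.
Check: d/du[\frac{3 e^{3 u}}{4} + \frac{3 \sin{\left(\frac{5 u^{3}}{4} - \frac{3 u^{2}}{2} + \frac{4 u}{3} + 3 \right)}}{4}] = \frac{45 u^{2} \cos{\left(\frac{5 u^{3}}{4} - \frac{3 u^{2}}{2} + \frac{4 u}{3} + 3 \right)}}{16} - \frac{9 u \cos{\left(\frac{5 u^{3}}{4} - \frac{3 u^{2}}{2} + \frac{4 u}{3} + 3 \right)}}{4} + \frac{9 e^{3 u}}{4} + \cos{\left(\frac{5 u^{3}}{4} - \frac{3 u^{2}}{2} + \frac{4 u}{3} + 3 \right)}, which equals f(u).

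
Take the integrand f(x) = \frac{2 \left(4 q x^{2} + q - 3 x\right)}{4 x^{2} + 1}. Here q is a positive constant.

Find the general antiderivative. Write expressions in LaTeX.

Whatever form F(x) takes, F'(x) = f(x) is non-negotiable.
Check: d/dx[2 q x - \frac{3 \log{\left(4 x^{2} + 1 \right)}}{4}] = \frac{8 q x^{2} + 2 q - 6 x}{4 x^{2} + 1}, which equals f(x).

F(x) = 2 q x - \frac{3 \log{\left(4 x^{2} + 1 \right)}}{4} + C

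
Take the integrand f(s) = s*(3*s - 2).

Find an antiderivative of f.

Any candidate F(s) must reproduce f(s) exactly when differentiated.
Check: d/ds[s**3 - s**2] = 3*s**2 - 2*s, which equals f(s).

An antiderivative is F(s) = s**3 - s**2.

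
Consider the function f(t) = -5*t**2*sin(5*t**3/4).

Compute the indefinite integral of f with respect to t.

f matches the chain-rule pattern g'(h)*h' with inner function h(t) = 5*t**3/4; substituting u = h(t) collapses the integral.
Check: d/dt[4*cos(5*t**3/4)/3] = -5*t**2*sin(5*t**3/4) = f(t).

F(t) = 4*cos(5*t**3/4)/3 + C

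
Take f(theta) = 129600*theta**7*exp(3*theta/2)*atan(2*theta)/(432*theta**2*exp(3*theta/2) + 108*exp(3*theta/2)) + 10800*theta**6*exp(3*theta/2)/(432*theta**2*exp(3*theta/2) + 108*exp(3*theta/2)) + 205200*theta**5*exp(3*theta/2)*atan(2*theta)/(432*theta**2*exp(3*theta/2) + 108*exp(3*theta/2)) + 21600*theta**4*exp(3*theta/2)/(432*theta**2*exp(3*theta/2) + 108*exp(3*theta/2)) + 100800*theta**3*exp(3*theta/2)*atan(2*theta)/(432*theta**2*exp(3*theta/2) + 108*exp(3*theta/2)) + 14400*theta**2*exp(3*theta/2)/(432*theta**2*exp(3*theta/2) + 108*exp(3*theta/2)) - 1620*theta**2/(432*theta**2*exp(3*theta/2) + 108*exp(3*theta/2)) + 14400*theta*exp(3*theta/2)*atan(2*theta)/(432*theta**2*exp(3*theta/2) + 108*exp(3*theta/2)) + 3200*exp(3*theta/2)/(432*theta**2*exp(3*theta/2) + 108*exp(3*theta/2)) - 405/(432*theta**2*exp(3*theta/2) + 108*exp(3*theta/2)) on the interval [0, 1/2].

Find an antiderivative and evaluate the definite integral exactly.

The integrand splits into summands that can be handled one at a time.
F(theta) = 5*(20*(3*theta**2 + 2)**3*exp(3*theta/2)*atan(2*theta) + 27)*exp(-3*theta/2)/54 is an antiderivative of f.
Check: d/dtheta[5*(20*(3*theta**2 + 2)**3*exp(3*theta/2)*atan(2*theta) + 27)*exp(-3*theta/2)/54] = (129600*theta**7*exp(3*theta/2)*atan(2*theta) + 10800*theta**6*exp(3*theta/2) + 205200*theta**5*exp(3*theta/2)*atan(2*theta) + 21600*theta**4*exp(3*theta/2) + 100800*theta**3*exp(3*theta/2)*atan(2*theta) + 14400*theta**2*exp(3*theta/2) - 1620*theta**2 + 14400*theta*exp(3*theta/2)*atan(2*theta) + 3200*exp(3*theta/2) - 405)/(432*theta**2*exp(3*theta/2) + 108*exp(3*theta/2)), which equals f(theta).
F(1/2) = 5*exp(-3/4)/2 + 33275*pi/3456; F(0) = 5/2.
Integral = F(1/2) - F(0) = -5/2 + 5*exp(-3/4)/2 + 33275*pi/3456.

Antiderivative: F(theta) = 5*(20*(3*theta**2 + 2)**3*exp(3*theta/2)*atan(2*theta) + 27)*exp(-3*theta/2)/54; value = -5/2 + 5*exp(-3/4)/2 + 33275*pi/3456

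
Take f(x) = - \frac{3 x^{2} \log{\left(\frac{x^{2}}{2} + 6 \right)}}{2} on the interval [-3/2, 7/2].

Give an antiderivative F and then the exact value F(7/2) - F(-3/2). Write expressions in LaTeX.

Antiderivative: F(x) = \frac{- 3 x^{3} \log{\left(\frac{x^{2}}{2} + 6 \right)} + 2 x^{3} - 72 x + 144 \sqrt{3} \operatorname{atan}{\left(\frac{\sqrt{3} x}{6} \right)}}{6}; value = - \frac{343 \log{\left(\frac{97}{8} \right)}}{16} - \frac{535}{12} - \frac{27 \log{\left(\frac{57}{8} \right)}}{16} + 24 \sqrt{3} \operatorname{atan}{\left(\frac{\sqrt{3}}{4} \right)} + 24 \sqrt{3} \operatorname{atan}{\left(\frac{7 \sqrt{3}}{12} \right)}

Recover f(x) by differentiating a candidate F(x); any mismatch rules it out.
F(x) = \frac{- 3 x^{3} \log{\left(\frac{x^{2}}{2} + 6 \right)} + 2 x^{3} - 72 x + 144 \sqrt{3} \operatorname{atan}{\left(\frac{\sqrt{3} x}{6} \right)}}{6} is an antiderivative of f.
Check: d/dx[\frac{- 3 x^{3} \log{\left(\frac{x^{2}}{2} + 6 \right)} + 2 x^{3} - 72 x + 144 \sqrt{3} \operatorname{atan}{\left(\frac{\sqrt{3} x}{6} \right)}}{6}] = - \frac{3 x^{2} \log{\left(\frac{x^{2}}{2} + 6 \right)}}{2} = f(x).
F(7/2) = - \frac{343 \log{\left(\frac{97}{8} \right)}}{16} - \frac{665}{24} + 24 \sqrt{3} \operatorname{atan}{\left(\frac{7 \sqrt{3}}{12} \right)}; F(-3/2) = - 24 \sqrt{3} \operatorname{atan}{\left(\frac{\sqrt{3}}{4} \right)} + \frac{27 \log{\left(\frac{57}{8} \right)}}{16} + \frac{135}{8}.
Integral = F(7/2) - F(-3/2) = - \frac{343 \log{\left(\frac{97}{8} \right)}}{16} - \frac{535}{12} - \frac{27 \log{\left(\frac{57}{8} \right)}}{16} + 24 \sqrt{3} \operatorname{atan}{\left(\frac{\sqrt{3}}{4} \right)} + 24 \sqrt{3} \operatorname{atan}{\left(\frac{7 \sqrt{3}}{12} \right)}.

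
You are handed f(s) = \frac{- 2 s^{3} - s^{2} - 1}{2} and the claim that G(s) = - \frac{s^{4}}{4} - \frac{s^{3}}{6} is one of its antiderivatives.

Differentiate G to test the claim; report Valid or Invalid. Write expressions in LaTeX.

d/ds[G] = - s^{3} - \frac{s^{2}}{2}
d/ds[G] - f(s) = \frac{1}{2} != 0.

Invalid: d/ds[G] - f = \frac{1}{2}, which is not 0.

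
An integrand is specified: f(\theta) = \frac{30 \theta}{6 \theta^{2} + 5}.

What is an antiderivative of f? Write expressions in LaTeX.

An antiderivative is F(\theta) = \frac{5 \log{\left(2 \theta^{2} + \frac{5}{3} \right)}}{2}.

The substitution u = 2 \theta^{2} + \frac{5}{3} works: f is exactly (dF/du)*(du/d\theta) for that inner function.
Check: d/d\theta[\frac{5 \log{\left(2 \theta^{2} + \frac{5}{3} \right)}}{2}] = \frac{30 \theta}{6 \theta^{2} + 5} = f(\theta).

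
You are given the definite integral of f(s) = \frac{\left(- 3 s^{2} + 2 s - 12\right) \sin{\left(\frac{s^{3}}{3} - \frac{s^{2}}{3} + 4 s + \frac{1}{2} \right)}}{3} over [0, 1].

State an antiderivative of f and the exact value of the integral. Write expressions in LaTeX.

Antiderivative: F(s) = \cos{\left(\frac{s^{3}}{3} - \frac{s^{2}}{3} + 4 s + \frac{1}{2} \right)}; value = - \cos{\left(\frac{1}{2} \right)} + \cos{\left(\frac{9}{2} \right)}

f matches the chain-rule pattern g'(h)*h' with inner function h(s) = \frac{s^{3}}{3} - \frac{s^{2}}{3} + 4 s + \frac{1}{2}; substituting u = h(s) collapses the integral.
F(s) = \cos{\left(\frac{s^{3}}{3} - \frac{s^{2}}{3} + 4 s + \frac{1}{2} \right)} is an antiderivative of f.
Check: d/ds[\cos{\left(\frac{s^{3}}{3} - \frac{s^{2}}{3} + 4 s + \frac{1}{2} \right)}] = - s^{2} \sin{\left(\frac{s^{3}}{3} - \frac{s^{2}}{3} + 4 s + \frac{1}{2} \right)} + \frac{2 s \sin{\left(\frac{s^{3}}{3} - \frac{s^{2}}{3} + 4 s + \frac{1}{2} \right)}}{3} - 4 \sin{\left(\frac{s^{3}}{3} - \frac{s^{2}}{3} + 4 s + \frac{1}{2} \right)}, which equals f(s).
F(1) = \cos{\left(\frac{9}{2} \right)}; F(0) = \cos{\left(\frac{1}{2} \right)}.
Integral = F(1) - F(0) = - \cos{\left(\frac{1}{2} \right)} + \cos{\left(\frac{9}{2} \right)}.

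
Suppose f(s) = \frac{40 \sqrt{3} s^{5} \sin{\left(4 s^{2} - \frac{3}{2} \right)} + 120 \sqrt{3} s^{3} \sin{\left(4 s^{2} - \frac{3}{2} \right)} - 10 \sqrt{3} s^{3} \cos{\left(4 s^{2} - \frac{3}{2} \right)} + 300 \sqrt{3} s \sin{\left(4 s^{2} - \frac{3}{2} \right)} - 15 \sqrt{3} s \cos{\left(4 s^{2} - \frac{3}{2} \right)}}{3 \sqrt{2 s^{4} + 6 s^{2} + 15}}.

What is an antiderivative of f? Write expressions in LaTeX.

An antiderivative is F(s) = - \frac{5 \sqrt{3} \sqrt{2 s^{4} + 6 s^{2} + 15} \cos{\left(4 s^{2} - \frac{3}{2} \right)}}{6}.

Recognize the product-rule pattern: f = u'v + uv' with u = - \frac{5 \sqrt{\frac{2 s^{4}}{3} + 2 s^{2} + 5}}{2}, v = \cos{\left(4 s^{2} - \frac{3}{2} \right)}, so integration by parts undoes it.
Check: d/ds[- \frac{5 \sqrt{3} \sqrt{2 s^{4} + 6 s^{2} + 15} \cos{\left(4 s^{2} - \frac{3}{2} \right)}}{6}] = \frac{40 \sqrt{3} s^{5} \sin{\left(4 s^{2} - \frac{3}{2} \right)} + 120 \sqrt{3} s^{3} \sin{\left(4 s^{2} - \frac{3}{2} \right)} - 10 \sqrt{3} s^{3} \cos{\left(4 s^{2} - \frac{3}{2} \right)} + 300 \sqrt{3} s \sin{\left(4 s^{2} - \frac{3}{2} \right)} - 15 \sqrt{3} s \cos{\left(4 s^{2} - \frac{3}{2} \right)}}{3 \sqrt{2 s^{4} + 6 s^{2} + 15}} = f(s).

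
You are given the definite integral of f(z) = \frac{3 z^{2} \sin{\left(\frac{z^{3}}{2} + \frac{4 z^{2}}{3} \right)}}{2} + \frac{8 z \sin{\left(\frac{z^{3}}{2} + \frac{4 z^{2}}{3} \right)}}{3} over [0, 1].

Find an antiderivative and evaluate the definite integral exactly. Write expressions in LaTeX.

f matches the chain-rule pattern g'(h)*h' with inner function h(z) = \frac{z^{3}}{2} + \frac{4 z^{2}}{3}; substituting u = h(z) collapses the integral.
F(z) = - \cos{\left(\frac{z^{3}}{2} + \frac{4 z^{2}}{3} \right)} is an antiderivative of f.
Check: d/dz[- \cos{\left(\frac{z^{3}}{2} + \frac{4 z^{2}}{3} \right)}] = \frac{3 z^{2} \sin{\left(\frac{z^{3}}{2} + \frac{4 z^{2}}{3} \right)}}{2} + \frac{8 z \sin{\left(\frac{z^{3}}{2} + \frac{4 z^{2}}{3} \right)}}{3} = f(z).
F(1) = - \cos{\left(\frac{11}{6} \right)}; F(0) = -1.
Integral = F(1) - F(0) = 1 - \cos{\left(\frac{11}{6} \right)}.

Antiderivative: F(z) = - \cos{\left(\frac{z^{3}}{2} + \frac{4 z^{2}}{3} \right)}; value = 1 - \cos{\left(\frac{11}{6} \right)}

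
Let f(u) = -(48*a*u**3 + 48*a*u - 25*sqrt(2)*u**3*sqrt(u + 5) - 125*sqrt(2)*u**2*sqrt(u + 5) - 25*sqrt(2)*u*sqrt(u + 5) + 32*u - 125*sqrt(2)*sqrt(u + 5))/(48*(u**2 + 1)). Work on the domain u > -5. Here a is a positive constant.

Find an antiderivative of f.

An antiderivative is F(u) = (-12*a*u**2 + 5*sqrt(2)*(u + 5)**(5/2) - 8*log(u**2 + 1))/24.

A candidate is checked by its d/du: the result must match f(u).
Check: d/du[(-12*a*u**2 + 5*sqrt(2)*(u + 5)**(5/2) - 8*log(u**2 + 1))/24] = (-48*a*u**3 - 48*a*u + 25*sqrt(2)*u**3*sqrt(u + 5) + 125*sqrt(2)*u**2*sqrt(u + 5) + 25*sqrt(2)*u*sqrt(u + 5) - 32*u + 125*sqrt(2)*sqrt(u + 5))/(48*u**2 + 48), which equals f(u).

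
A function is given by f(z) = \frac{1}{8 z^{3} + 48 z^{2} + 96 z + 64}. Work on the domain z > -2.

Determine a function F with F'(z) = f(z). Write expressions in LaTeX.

Any candidate F(z) must reproduce f(z) exactly when differentiated.
Check: d/dz[- \frac{1}{4 \left(2 z + 4\right)^{2}}] = \frac{1}{8 z^{3} + 48 z^{2} + 96 z + 64} = f(z).

An antiderivative is F(z) = - \frac{1}{4 \left(2 z + 4\right)^{2}}.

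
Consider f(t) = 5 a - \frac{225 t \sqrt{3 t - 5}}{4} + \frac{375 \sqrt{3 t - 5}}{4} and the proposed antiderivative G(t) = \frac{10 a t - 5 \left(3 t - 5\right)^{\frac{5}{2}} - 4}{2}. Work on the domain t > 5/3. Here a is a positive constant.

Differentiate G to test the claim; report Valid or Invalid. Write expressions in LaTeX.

d/dt[G] = 5 a - \frac{225 t \sqrt{3 t - 5}}{4} + \frac{375 \sqrt{3 t - 5}}{4}
This equals f(t) exactly, so the claim holds.

Valid: G'(t) = f(t).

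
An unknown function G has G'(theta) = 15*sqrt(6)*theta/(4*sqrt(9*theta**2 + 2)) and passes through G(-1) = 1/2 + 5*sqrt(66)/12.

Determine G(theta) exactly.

The substitution u = 3*theta**2/2 + 1/3 works: G'(theta) is exactly (dG/du)*(du/dtheta) for that inner function.
A general antiderivative is 5*sqrt(3*theta**2/2 + 1/3)/2 + C.
The condition gives C = 1/2 + 5*sqrt(66)/12 - (5*sqrt(66)/12) = 1/2.
So G(theta) = (5*sqrt(6)*sqrt(9*theta**2 + 2) + 6)/12.
Check: d/dtheta[(5*sqrt(6)*sqrt(9*theta**2 + 2) + 6)/12] = 15*sqrt(6)*theta/(4*sqrt(9*theta**2 + 2)) = G'(theta).

G(theta) = (5*sqrt(6)*sqrt(9*theta**2 + 2) + 6)/12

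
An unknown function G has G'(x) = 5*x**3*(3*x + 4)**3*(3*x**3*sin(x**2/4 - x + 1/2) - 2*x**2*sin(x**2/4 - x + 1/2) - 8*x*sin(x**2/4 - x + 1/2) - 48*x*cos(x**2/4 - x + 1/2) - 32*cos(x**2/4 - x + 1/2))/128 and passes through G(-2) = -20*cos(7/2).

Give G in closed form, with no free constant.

Recognize the product-rule pattern: G'(x) = u'v + uv' with u = -5*(-3*x**2/2 - 2*x)**4/4, v = cos(x**2/4 - x + 1/2), so integration by parts undoes it.
A general antiderivative is -5*(-3*x**2/2 - 2*x)**4*cos(x**2/4 - x + 1/2)/4 + C.
The condition gives C = -20*cos(7/2) - (-20*cos(7/2)) = 0.
So G(x) = -5*x**4*(-3*x - 4)**4*cos(x**2/4 - x + 1/2)/64.
Check: d/dx[-5*x**4*(-3*x - 4)**4*cos(x**2/4 - x + 1/2)/64] = 405*x**9*sin(x**2/4 - x + 1/2)/128 + 675*x**8*sin(x**2/4 - x + 1/2)/64 - 405*x**7*cos(x**2/4 - x + 1/2)/8 - 75*x**6*sin(x**2/4 - x + 1/2)/2 - 945*x**6*cos(x**2/4 - x + 1/2)/4 - 50*x**5*sin(x**2/4 - x + 1/2) - 405*x**5*cos(x**2/4 - x + 1/2) - 20*x**4*sin(x**2/4 - x + 1/2) - 300*x**4*cos(x**2/4 - x + 1/2) - 80*x**3*cos(x**2/4 - x + 1/2), which equals G'(x).

G(x) = -5*x**4*(-3*x - 4)**4*cos(x**2/4 - x + 1/2)/64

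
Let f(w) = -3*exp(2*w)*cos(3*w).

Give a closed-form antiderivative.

A first test for any F(w): its w-derivative must equal f(w) identically.
Check: d/dw[-3*(3*sin(3*w) + 2*cos(3*w))*exp(2*w)/13] = -3*exp(2*w)*cos(3*w) = f(w).

An antiderivative is F(w) = -3*(3*sin(3*w) + 2*cos(3*w))*exp(2*w)/13.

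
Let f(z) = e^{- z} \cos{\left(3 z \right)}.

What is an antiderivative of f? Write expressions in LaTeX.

An antiderivative F(z) passes only if d/dz[F] lands on f(z) exactly.
Check: d/dz[\frac{\left(3 \sin{\left(3 z \right)} - \cos{\left(3 z \right)}\right) e^{- z}}{10}] = e^{- z} \cos{\left(3 z \right)} = f(z).

An antiderivative is F(z) = \frac{\left(3 \sin{\left(3 z \right)} - \cos{\left(3 z \right)}\right) e^{- z}}{10}.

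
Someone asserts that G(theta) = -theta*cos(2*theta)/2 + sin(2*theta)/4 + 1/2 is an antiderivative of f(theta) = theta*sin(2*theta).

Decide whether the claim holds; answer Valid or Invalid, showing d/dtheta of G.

Valid. The derivative of G reproduces f.

d/dtheta[G] = theta*sin(2*theta)
This equals f(theta) exactly, so the claim holds.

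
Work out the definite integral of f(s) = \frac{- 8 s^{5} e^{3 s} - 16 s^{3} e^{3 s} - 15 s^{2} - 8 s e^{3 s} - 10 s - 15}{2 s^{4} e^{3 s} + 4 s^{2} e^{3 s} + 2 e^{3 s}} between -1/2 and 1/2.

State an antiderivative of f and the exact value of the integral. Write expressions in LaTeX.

Whatever form F(s) takes, F'(s) = f(s) is non-negotiable.
F(s) = - 2 s^{2} + \frac{5 e^{- 3 s}}{2 s^{2} + 2} is an antiderivative of f.
Check: d/ds[- 2 s^{2} + \frac{5 e^{- 3 s}}{2 s^{2} + 2}] = \frac{- 8 s^{5} e^{3 s} - 16 s^{3} e^{3 s} - 15 s^{2} - 8 s e^{3 s} - 10 s - 15}{2 s^{4} e^{3 s} + 4 s^{2} e^{3 s} + 2 e^{3 s}} = f(s).
F(1/2) = - \frac{1}{2} + \frac{2}{e^{\frac{3}{2}}}; F(-1/2) = - \frac{1}{2} + 2 e^{\frac{3}{2}}.
Integral = F(1/2) - F(-1/2) = - 2 e^{\frac{3}{2}} + \frac{2}{e^{\frac{3}{2}}}.

Antiderivative: F(s) = - 2 s^{2} + \frac{5 e^{- 3 s}}{2 s^{2} + 2}; value = - 2 e^{\frac{3}{2}} + \frac{2}{e^{\frac{3}{2}}}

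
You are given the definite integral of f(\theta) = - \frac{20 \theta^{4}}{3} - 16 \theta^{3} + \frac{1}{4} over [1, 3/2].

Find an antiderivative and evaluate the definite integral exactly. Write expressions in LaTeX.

Integrate term by term and add the pieces.
F(\theta) = \frac{- 16 \theta^{5} - 48 \theta^{4} + 3 \theta - 36}{12} is an antiderivative of f.
Check: d/d\theta[\frac{- 16 \theta^{5} - 48 \theta^{4} + 3 \theta - 36}{12}] = - \frac{20 \theta^{4}}{3} - 16 \theta^{3} + \frac{1}{4} = f(\theta).
F(3/2) = -33; F(1) = - \frac{97}{12}.
Integral = F(3/2) - F(1) = - \frac{299}{12}.

Antiderivative: F(\theta) = \frac{- 16 \theta^{5} - 48 \theta^{4} + 3 \theta - 36}{12}; value = - \frac{299}{12}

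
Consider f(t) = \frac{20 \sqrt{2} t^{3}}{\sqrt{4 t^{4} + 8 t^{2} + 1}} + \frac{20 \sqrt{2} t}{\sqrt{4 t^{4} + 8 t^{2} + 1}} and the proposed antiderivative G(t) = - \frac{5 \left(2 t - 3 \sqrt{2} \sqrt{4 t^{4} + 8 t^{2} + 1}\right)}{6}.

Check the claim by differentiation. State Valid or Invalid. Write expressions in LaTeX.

Invalid: d/dt[G] - f = - \frac{5}{3}, which is not 0.

d/dt[G] = \frac{60 \sqrt{2} t^{3} + 60 \sqrt{2} t - 5 \sqrt{4 t^{4} + 8 t^{2} + 1}}{3 \sqrt{4 t^{4} + 8 t^{2} + 1}}
d/dt[G] - f(t) = - \frac{5}{3} != 0.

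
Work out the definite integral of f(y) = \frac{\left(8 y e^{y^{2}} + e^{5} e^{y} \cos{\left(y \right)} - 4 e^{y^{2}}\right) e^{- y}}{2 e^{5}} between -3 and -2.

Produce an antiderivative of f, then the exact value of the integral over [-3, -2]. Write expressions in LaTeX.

Antiderivative: F(y) = \frac{\left(e^{5} e^{y} e^{- y^{2}} \sin{\left(y \right)} + 4\right) e^{- y} e^{y^{2}}}{2 e^{5}}; value = - 2 e^{7} - \frac{\sin{\left(2 \right)}}{2} + \frac{\sin{\left(3 \right)}}{2} + 2 e

For F(y) to be correct the identity F'(y) - f(y) = 0 must hold.
F(y) = \frac{\left(e^{5} e^{y} e^{- y^{2}} \sin{\left(y \right)} + 4\right) e^{- y} e^{y^{2}}}{2 e^{5}} is an antiderivative of f.
Check: d/dy[\frac{\left(e^{5} e^{y} e^{- y^{2}} \sin{\left(y \right)} + 4\right) e^{- y} e^{y^{2}}}{2 e^{5}}] = \frac{\left(8 y e^{y^{2}} + e^{5} e^{y} \cos{\left(y \right)} - 4 e^{y^{2}}\right) e^{- y}}{2 e^{5}} = f(y).
F(-2) = - \frac{\sin{\left(2 \right)}}{2} + 2 e; F(-3) = - \frac{\sin{\left(3 \right)}}{2} + 2 e^{7}.
Integral = F(-2) - F(-3) = - 2 e^{7} - \frac{\sin{\left(2 \right)}}{2} + \frac{\sin{\left(3 \right)}}{2} + 2 e.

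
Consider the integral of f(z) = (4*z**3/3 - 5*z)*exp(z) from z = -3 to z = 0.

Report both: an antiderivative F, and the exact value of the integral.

Antiderivative: F(z) = (4*z**3 - 12*z**2 + 9*z - 9)*exp(z)/3; value = -3 + 84*exp(-3)

Recognize the product-rule pattern: f = u'v + uv' with u = 4*z**3/3 - 4*z**2 + 3*z - 3, v = exp(z), so integration by parts undoes it.
F(z) = (4*z**3 - 12*z**2 + 9*z - 9)*exp(z)/3 is an antiderivative of f.
Check: d/dz[(4*z**3 - 12*z**2 + 9*z - 9)*exp(z)/3] = 4*z**3*exp(z)/3 - 5*z*exp(z), which equals f(z).
F(0) = -3; F(-3) = -84*exp(-3).
Integral = F(0) - F(-3) = -3 + 84*exp(-3).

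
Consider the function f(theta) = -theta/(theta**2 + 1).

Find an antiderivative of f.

An antiderivative is F(theta) = -log(theta**2 + 1)/2.

f matches the chain-rule pattern g'(h)*h' with inner function h(theta) = theta**2 + 1; substituting u = h(theta) collapses the integral.
Check: d/dtheta[-log(theta**2 + 1)/2] = -theta/(theta**2 + 1) = f(theta).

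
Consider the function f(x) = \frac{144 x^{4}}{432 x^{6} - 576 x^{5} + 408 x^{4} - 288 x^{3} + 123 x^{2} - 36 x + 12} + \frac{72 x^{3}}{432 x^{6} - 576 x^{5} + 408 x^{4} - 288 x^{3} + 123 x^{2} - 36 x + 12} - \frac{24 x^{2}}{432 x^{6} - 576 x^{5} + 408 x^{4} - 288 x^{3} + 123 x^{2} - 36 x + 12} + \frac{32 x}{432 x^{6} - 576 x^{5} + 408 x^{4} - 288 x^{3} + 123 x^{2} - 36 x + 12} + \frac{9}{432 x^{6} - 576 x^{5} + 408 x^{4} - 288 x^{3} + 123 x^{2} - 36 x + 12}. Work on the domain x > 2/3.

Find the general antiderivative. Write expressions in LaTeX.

F(x) = - \frac{12 x^{2} + 3 x + 1}{3 \left(3 x - 2\right) \left(4 x^{2} + 1\right)} + C

The integrand splits into summands that can be handled one at a time.
Check: d/dx[- \frac{12 x^{2} + 3 x + 1}{3 \left(3 x - 2\right) \left(4 x^{2} + 1\right)}] = \frac{144 x^{4} + 72 x^{3} - 24 x^{2} + 32 x + 9}{432 x^{6} - 576 x^{5} + 408 x^{4} - 288 x^{3} + 123 x^{2} - 36 x + 12}, which equals f(x).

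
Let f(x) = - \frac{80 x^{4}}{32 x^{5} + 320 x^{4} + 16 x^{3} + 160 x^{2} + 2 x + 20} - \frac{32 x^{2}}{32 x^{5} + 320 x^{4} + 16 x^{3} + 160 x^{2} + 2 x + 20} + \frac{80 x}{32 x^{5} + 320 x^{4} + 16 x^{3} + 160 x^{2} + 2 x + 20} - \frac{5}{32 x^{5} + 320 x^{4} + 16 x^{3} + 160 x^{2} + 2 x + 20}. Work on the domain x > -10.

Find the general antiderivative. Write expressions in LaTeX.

Integrate term by term and add the pieces.
Check: d/dx[- \frac{5 \log{\left(\frac{x}{2} + 5 \right)}}{2} - \frac{1}{8 x^{2} + 2}] = \frac{- 80 x^{4} - 32 x^{2} + 80 x - 5}{32 x^{5} + 320 x^{4} + 16 x^{3} + 160 x^{2} + 2 x + 20}, which equals f(x).

F(x) = - \frac{5 \log{\left(\frac{x}{2} + 5 \right)}}{2} - \frac{1}{8 x^{2} + 2} + C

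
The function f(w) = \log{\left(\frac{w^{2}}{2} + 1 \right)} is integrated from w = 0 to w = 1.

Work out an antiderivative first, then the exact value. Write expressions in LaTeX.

Antiderivative: F(w) = w \log{\left(\frac{w^{2}}{2} + 1 \right)} - 2 w + 2 \sqrt{2} \operatorname{atan}{\left(\frac{\sqrt{2} w}{2} \right)}; value = -2 + \log{\left(\frac{3}{2} \right)} + 2 \sqrt{2} \operatorname{atan}{\left(\frac{\sqrt{2}}{2} \right)}

Recover f(w) by differentiating a candidate F(w); any mismatch rules it out.
F(w) = w \log{\left(\frac{w^{2}}{2} + 1 \right)} - 2 w + 2 \sqrt{2} \operatorname{atan}{\left(\frac{\sqrt{2} w}{2} \right)} is an antiderivative of f.
Check: d/dw[w \log{\left(\frac{w^{2}}{2} + 1 \right)} - 2 w + 2 \sqrt{2} \operatorname{atan}{\left(\frac{\sqrt{2} w}{2} \right)}] = \log{\left(\frac{w^{2}}{2} + 1 \right)} = f(w).
F(1) = -2 + \log{\left(\frac{3}{2} \right)} + 2 \sqrt{2} \operatorname{atan}{\left(\frac{\sqrt{2}}{2} \right)}; F(0) = 0.
Integral = F(1) - F(0) = -2 + \log{\left(\frac{3}{2} \right)} + 2 \sqrt{2} \operatorname{atan}{\left(\frac{\sqrt{2}}{2} \right)}.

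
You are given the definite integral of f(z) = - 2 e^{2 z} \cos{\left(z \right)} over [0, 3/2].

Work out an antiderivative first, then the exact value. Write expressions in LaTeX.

Antiderivative: F(z) = - \frac{2 \left(\sin{\left(z \right)} + 2 \cos{\left(z \right)}\right) e^{2 z}}{5}; value = - \frac{2 e^{3} \sin{\left(\frac{3}{2} \right)}}{5} - \frac{4 e^{3} \cos{\left(\frac{3}{2} \right)}}{5} + \frac{4}{5}

Whatever form F(z) takes, F'(z) = f(z) is non-negotiable.
F(z) = - \frac{2 \left(\sin{\left(z \right)} + 2 \cos{\left(z \right)}\right) e^{2 z}}{5} is an antiderivative of f.
Check: d/dz[- \frac{2 \left(\sin{\left(z \right)} + 2 \cos{\left(z \right)}\right) e^{2 z}}{5}] = - 2 e^{2 z} \cos{\left(z \right)} = f(z).
F(3/2) = - \frac{2 e^{3} \sin{\left(\frac{3}{2} \right)}}{5} - \frac{4 e^{3} \cos{\left(\frac{3}{2} \right)}}{5}; F(0) = - \frac{4}{5}.
Integral = F(3/2) - F(0) = - \frac{2 e^{3} \sin{\left(\frac{3}{2} \right)}}{5} - \frac{4 e^{3} \cos{\left(\frac{3}{2} \right)}}{5} + \frac{4}{5}.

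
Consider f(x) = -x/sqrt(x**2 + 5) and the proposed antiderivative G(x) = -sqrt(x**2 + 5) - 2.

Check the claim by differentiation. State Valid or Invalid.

d/dx[G] = -x/sqrt(x**2 + 5)
This equals f(x) exactly, so the claim holds.

Valid - the claim checks out under differentiation.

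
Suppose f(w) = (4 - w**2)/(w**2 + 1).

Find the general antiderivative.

F(w) = -w + 5*atan(w) + C

Since d/dw undoes antidifferentiation here, F'(w) = f(w) is required of F(w).
Check: d/dw[-w + 5*atan(w)] = (4 - w**2)/(w**2 + 1) = f(w).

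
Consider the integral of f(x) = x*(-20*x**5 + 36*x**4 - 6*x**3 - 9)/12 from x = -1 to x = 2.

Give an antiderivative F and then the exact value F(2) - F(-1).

A candidate is checked by its d/dx: the result must match f(x).
F(x) = -5*x**7/21 + x**6/2 - x**5/10 - 3*x**2/8 is an antiderivative of f.
Check: d/dx[-5*x**7/21 + x**6/2 - x**5/10 - 3*x**2/8] = -5*x**6/3 + 3*x**5 - x**4/2 - 3*x/4, which equals f(x).
F(2) = -667/210; F(-1) = 389/840.
Integral = F(2) - F(-1) = -1019/280.

Antiderivative: F(x) = -5*x**7/21 + x**6/2 - x**5/10 - 3*x**2/8; value = -1019/280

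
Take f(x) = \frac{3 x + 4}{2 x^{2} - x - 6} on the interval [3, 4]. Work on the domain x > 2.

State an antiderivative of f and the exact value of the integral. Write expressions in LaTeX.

Antiderivative: F(x) = \frac{20 \log{\left(x - 2 \right)} + \log{\left(x + \frac{3}{2} \right)}}{14}; value = - \frac{\log{\left(\frac{9}{2} \right)}}{14} + \frac{\log{\left(\frac{11}{2} \right)}}{14} + \frac{10 \log{\left(2 \right)}}{7}

The denominator factors as \left(x - 2\right) \left(2 x + 3\right); partial fractions split f into directly integrable pieces: \frac{1}{7 \left(2 x + 3\right)} + \frac{10}{7 \left(x - 2\right)}.
F(x) = \frac{20 \log{\left(x - 2 \right)} + \log{\left(x + \frac{3}{2} \right)}}{14} is an antiderivative of f.
Check: d/dx[\frac{20 \log{\left(x - 2 \right)} + \log{\left(x + \frac{3}{2} \right)}}{14}] = \frac{3 x + 4}{2 x^{2} - x - 6} = f(x).
F(4) = \frac{\log{\left(\frac{11}{2} \right)}}{14} + \frac{10 \log{\left(2 \right)}}{7}; F(3) = \frac{\log{\left(\frac{9}{2} \right)}}{14}.
Integral = F(4) - F(3) = - \frac{\log{\left(\frac{9}{2} \right)}}{14} + \frac{\log{\left(\frac{11}{2} \right)}}{14} + \frac{10 \log{\left(2 \right)}}{7}.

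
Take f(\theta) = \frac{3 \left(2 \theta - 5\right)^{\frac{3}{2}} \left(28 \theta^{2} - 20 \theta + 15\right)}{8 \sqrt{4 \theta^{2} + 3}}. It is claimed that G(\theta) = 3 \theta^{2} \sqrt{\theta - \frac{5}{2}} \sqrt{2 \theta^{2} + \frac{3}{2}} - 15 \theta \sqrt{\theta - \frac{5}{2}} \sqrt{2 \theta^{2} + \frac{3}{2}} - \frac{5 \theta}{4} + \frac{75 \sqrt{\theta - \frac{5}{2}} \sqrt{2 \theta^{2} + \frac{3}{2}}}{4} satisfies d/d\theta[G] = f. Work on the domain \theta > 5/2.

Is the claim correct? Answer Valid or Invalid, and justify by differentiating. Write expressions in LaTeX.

d/d\theta[G] = \frac{336 \theta^{4} - 1920 \theta^{3} + 3480 \theta^{2} - 2400 \theta - 10 \sqrt{2 \theta - 5} \sqrt{4 \theta^{2} + 3} + 1125}{8 \sqrt{2 \theta - 5} \sqrt{4 \theta^{2} + 3}}
d/d\theta[G] - f(\theta) = - \frac{5}{4} != 0.

Invalid: d/d\theta[G] - f = - \frac{5}{4}, which is not 0.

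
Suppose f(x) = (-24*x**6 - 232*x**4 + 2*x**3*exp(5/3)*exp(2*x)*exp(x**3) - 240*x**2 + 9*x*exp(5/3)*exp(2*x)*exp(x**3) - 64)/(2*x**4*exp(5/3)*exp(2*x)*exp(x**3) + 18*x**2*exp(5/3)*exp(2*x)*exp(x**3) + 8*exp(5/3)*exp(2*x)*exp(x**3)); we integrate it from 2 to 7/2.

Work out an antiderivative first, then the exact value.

An antiderivative F(x) passes only if d/dx[F] lands on f(x) exactly.
F(x) = log(x**4/3 + 3*x**2 + 4/3)/4 + 4*exp(-5/3)*exp(-2*x)*exp(-x**3) is an antiderivative of f.
Check: d/dx[log(x**4/3 + 3*x**2 + 4/3)/4 + 4*exp(-5/3)*exp(-2*x)*exp(-x**3)] = (-24*x**6 - 232*x**4 + 2*x**3*exp(5/3)*exp(2*x)*exp(x**3) - 240*x**2 + 9*x*exp(5/3)*exp(2*x)*exp(x**3) - 64)/(2*x**4*exp(5/3)*exp(2*x)*exp(x**3) + 18*x**2*exp(5/3)*exp(2*x)*exp(x**3) + 8*exp(5/3)*exp(2*x)*exp(x**3)) = f(x).
F(7/2) = 4*exp(-1237/24) + log(4229/48)/4; F(2) = 4*exp(-41/3) + log(56/3)/4.
Integral = F(7/2) - F(2) = -log(56/3)/4 - 4*exp(-41/3) + 4*exp(-1237/24) + log(4229/48)/4.

Antiderivative: F(x) = log(x**4/3 + 3*x**2 + 4/3)/4 + 4*exp(-5/3)*exp(-2*x)*exp(-x**3); value = -log(56/3)/4 - 4*exp(-41/3) + 4*exp(-1237/24) + log(4229/48)/4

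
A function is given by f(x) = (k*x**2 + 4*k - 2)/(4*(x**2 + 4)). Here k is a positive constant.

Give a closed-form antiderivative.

An antiderivative is F(x) = (k*x - atan(x/2))/4.

Differentiate the proposed F(x) back; it has to land on f(x) exactly.
Check: d/dx[(k*x - atan(x/2))/4] = (k*x**2 + 4*k - 2)/(4*x**2 + 16), which equals f(x).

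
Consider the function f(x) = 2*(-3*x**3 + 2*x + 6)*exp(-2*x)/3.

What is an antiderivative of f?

An antiderivative is F(x) = (12*x**3 + 18*x**2 + 10*x - 19)*exp(-2*x)/12.

f has the shape u'v + uv' for u = x**3 + 3*x**2/2 + 5*x/6 - 19/12 and v = exp(-2*x) — it is the derivative of the product u*v.
Check: d/dx[(12*x**3 + 18*x**2 + 10*x - 19)*exp(-2*x)/12] = (-6*x**3 + 4*x + 12)*exp(-2*x)/3, which equals f(x).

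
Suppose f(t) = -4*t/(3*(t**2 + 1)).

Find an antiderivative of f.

An antiderivative is F(t) = -2*log(t**2 + 1)/3.

f matches the chain-rule pattern g'(h)*h' with inner function h(t) = t**2 + 1; substituting u = h(t) collapses the integral.
Check: d/dt[-2*log(t**2 + 1)/3] = -4*t/(3*t**2 + 3), which equals f(t).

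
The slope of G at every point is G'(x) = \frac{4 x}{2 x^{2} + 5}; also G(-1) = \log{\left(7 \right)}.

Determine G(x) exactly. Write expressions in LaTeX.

G(x) = \log{\left(2 x^{2} + 5 \right)}

The substitution u = 2 x^{2} + 5 works: G'(x) is exactly (dG/du)*(du/dx) for that inner function.
A general antiderivative is \log{\left(2 x^{2} + 5 \right)} + C.
The condition gives C = \log{\left(7 \right)} - (\log{\left(7 \right)}) = 0.
So G(x) = \log{\left(2 x^{2} + 5 \right)}.
Check: d/dx[\log{\left(2 x^{2} + 5 \right)}] = \frac{4 x}{2 x^{2} + 5} = G'(x).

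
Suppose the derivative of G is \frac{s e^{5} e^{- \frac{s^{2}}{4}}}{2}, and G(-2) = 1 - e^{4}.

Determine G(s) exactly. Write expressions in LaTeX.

G(s) = 1 - e^{5} e^{- \frac{s^{2}}{4}}

G'(s) matches the chain-rule pattern g'(h)*h' with inner function h(s) = 5 - \frac{s^{2}}{4}; substituting u = h(s) collapses the integral.
A general antiderivative is - e^{5 - \frac{s^{2}}{4}} + C.
The condition gives C = 1 - e^{4} - (- e^{4}) = 1.
So G(s) = 1 - e^{5} e^{- \frac{s^{2}}{4}}.
Check: d/ds[1 - e^{5} e^{- \frac{s^{2}}{4}}] = \frac{s e^{5} e^{- \frac{s^{2}}{4}}}{2} = G'(s).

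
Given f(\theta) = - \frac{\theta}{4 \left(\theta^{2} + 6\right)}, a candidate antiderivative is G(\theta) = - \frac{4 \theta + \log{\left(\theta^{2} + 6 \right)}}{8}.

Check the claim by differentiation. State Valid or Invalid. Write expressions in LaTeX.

d/d\theta[G] = \frac{- 2 \theta^{2} - \theta - 12}{4 \theta^{2} + 24}
d/d\theta[G] - f(\theta) = - \frac{1}{2} != 0.

Invalid: d/d\theta[G] - f = - \frac{1}{2}, which is not 0.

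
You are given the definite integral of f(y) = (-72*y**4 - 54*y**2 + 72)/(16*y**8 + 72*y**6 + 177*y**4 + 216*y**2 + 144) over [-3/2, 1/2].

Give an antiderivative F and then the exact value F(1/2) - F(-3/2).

Recognize the product-rule pattern: f = u'v + uv' with u = y, v = 1/(2*y**4/3 + 3*y**2/2 + 2), so integration by parts undoes it.
F(y) = 6*y/(4*y**4 + 9*y**2 + 12) is an antiderivative of f.
Check: d/dy[6*y/(4*y**4 + 9*y**2 + 12)] = (-72*y**4 - 54*y**2 + 72)/(16*y**8 + 72*y**6 + 177*y**4 + 216*y**2 + 144) = f(y).
F(1/2) = 6/29; F(-3/2) = -6/35.
Integral = F(1/2) - F(-3/2) = 384/1015.

Antiderivative: F(y) = 6*y/(4*y**4 + 9*y**2 + 12); value = 384/1015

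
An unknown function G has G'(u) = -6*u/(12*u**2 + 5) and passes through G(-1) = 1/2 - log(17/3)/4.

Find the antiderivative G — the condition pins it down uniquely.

G'(u) matches the chain-rule pattern g'(h)*h' with inner function h(u) = 4*u**2 + 5/3; substituting w = h(u) collapses the integral.
A general antiderivative is -log(4*u**2 + 5/3)/4 + C.
The condition gives C = 1/2 - log(17/3)/4 - (-log(17/3)/4) = 1/2.
So G(u) = 1/2 - log(4*u**2 + 5/3)/4.
Check: d/du[1/2 - log(4*u**2 + 5/3)/4] = -6*u/(12*u**2 + 5) = G'(u).

G(u) = 1/2 - log(4*u**2 + 5/3)/4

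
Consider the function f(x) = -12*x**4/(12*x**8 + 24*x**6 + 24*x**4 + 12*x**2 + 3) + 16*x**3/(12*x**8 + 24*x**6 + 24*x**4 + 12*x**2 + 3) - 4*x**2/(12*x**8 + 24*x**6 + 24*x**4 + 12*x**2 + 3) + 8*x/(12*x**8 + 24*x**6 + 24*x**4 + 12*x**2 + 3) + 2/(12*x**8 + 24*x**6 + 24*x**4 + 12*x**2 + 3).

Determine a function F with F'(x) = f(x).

An antiderivative is F(x) = x/(3*x**4 + 3*x**2 + 3/2) - 1/(3*x**4 + 3*x**2 + 3/2).

Recognize the product-rule pattern: f = u'v + uv' with u = 1/(x**4 + x**2 + 1/2), v = x/3 - 1/3, so integration by parts undoes it.
Check: d/dx[x/(3*x**4 + 3*x**2 + 3/2) - 1/(3*x**4 + 3*x**2 + 3/2)] = (-12*x**4 + 16*x**3 - 4*x**2 + 8*x + 2)/(12*x**8 + 24*x**6 + 24*x**4 + 12*x**2 + 3), which equals f(x).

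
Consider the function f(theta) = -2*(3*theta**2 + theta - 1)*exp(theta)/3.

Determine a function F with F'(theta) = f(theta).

Recognize the product-rule pattern: f = u'v + uv' with u = -2*theta**2 + 10*theta/3 - 8/3, v = exp(theta), so integration by parts undoes it.
Check: d/dtheta[-2*(3*theta**2 - 5*theta + 4)*exp(theta)/3] = -2*theta**2*exp(theta) - 2*theta*exp(theta)/3 + 2*exp(theta)/3, which equals f(theta).

An antiderivative is F(theta) = -2*(3*theta**2 - 5*theta + 4)*exp(theta)/3.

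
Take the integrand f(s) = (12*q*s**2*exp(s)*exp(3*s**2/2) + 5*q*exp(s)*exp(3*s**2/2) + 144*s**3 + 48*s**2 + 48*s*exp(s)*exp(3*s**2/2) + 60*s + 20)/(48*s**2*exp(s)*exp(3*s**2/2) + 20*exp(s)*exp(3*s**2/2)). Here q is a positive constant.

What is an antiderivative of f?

An antiderivative F(s) passes only if d/ds[F] lands on f(s) exactly.
Check: d/ds[q*s/4 - exp(-3*s**2/2 - s) + log(4*s**2 + 5/3)/2] = (12*q*s**2*exp(s)*exp(3*s**2/2) + 5*q*exp(s)*exp(3*s**2/2) + 144*s**3 + 48*s**2 + 48*s*exp(s)*exp(3*s**2/2) + 60*s + 20)/(48*s**2*exp(s)*exp(3*s**2/2) + 20*exp(s)*exp(3*s**2/2)) = f(s).

An antiderivative is F(s) = q*s/4 - exp(-3*s**2/2 - s) + log(4*s**2 + 5/3)/2.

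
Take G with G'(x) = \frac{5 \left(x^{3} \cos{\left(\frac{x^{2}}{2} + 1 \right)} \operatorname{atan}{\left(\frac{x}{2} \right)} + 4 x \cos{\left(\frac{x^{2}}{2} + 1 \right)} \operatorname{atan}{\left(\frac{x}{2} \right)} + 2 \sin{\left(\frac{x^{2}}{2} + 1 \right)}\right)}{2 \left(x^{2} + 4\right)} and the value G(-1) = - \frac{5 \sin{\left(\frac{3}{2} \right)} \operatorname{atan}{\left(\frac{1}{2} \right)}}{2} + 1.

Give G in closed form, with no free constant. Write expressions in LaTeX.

G'(x) has the shape u'v + uv' for u = \frac{5 \operatorname{atan}{\left(\frac{x}{2} \right)}}{2} and v = \sin{\left(\frac{x^{2}}{2} + 1 \right)} — it is the derivative of the product u*v.
A general antiderivative is \frac{5 \sin{\left(\frac{x^{2}}{2} + 1 \right)} \operatorname{atan}{\left(\frac{x}{2} \right)}}{2} + C.
The condition gives C = - \frac{5 \sin{\left(\frac{3}{2} \right)} \operatorname{atan}{\left(\frac{1}{2} \right)}}{2} + 1 - (- \frac{5 \sin{\left(\frac{3}{2} \right)} \operatorname{atan}{\left(\frac{1}{2} \right)}}{2}) = 1.
So G(x) = \frac{5 \sin{\left(\frac{x^{2}}{2} + 1 \right)} \operatorname{atan}{\left(\frac{x}{2} \right)}}{2} + 1.
Check: d/dx[\frac{5 \sin{\left(\frac{x^{2}}{2} + 1 \right)} \operatorname{atan}{\left(\frac{x}{2} \right)}}{2} + 1] = \frac{5 x^{3} \cos{\left(\frac{x^{2}}{2} + 1 \right)} \operatorname{atan}{\left(\frac{x}{2} \right)} + 20 x \cos{\left(\frac{x^{2}}{2} + 1 \right)} \operatorname{atan}{\left(\frac{x}{2} \right)} + 10 \sin{\left(\frac{x^{2}}{2} + 1 \right)}}{2 x^{2} + 8}, which equals G'(x).

G(x) = \frac{5 \sin{\left(\frac{x^{2}}{2} + 1 \right)} \operatorname{atan}{\left(\frac{x}{2} \right)}}{2} + 1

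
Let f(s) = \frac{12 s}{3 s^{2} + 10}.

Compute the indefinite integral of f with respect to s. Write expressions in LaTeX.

F(s) = 2 \log{\left(\frac{3 s^{2}}{2} + 5 \right)} + C

f matches the chain-rule pattern g'(h)*h' with inner function h(s) = \frac{3 s^{2}}{2} + 5; substituting u = h(s) collapses the integral.
Check: d/ds[2 \log{\left(\frac{3 s^{2}}{2} + 5 \right)}] = \frac{12 s}{3 s^{2} + 10} = f(s).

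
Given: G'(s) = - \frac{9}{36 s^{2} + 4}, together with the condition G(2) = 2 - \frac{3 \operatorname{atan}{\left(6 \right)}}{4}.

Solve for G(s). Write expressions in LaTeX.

G(s) = 2 - \frac{3 \operatorname{atan}{\left(3 s \right)}}{4}

For G(s) to be correct, d/ds[G] must agree with the stated G'(s) identically.
A general antiderivative is - \frac{3 \operatorname{atan}{\left(3 s \right)}}{4} + C.
The condition gives C = 2 - \frac{3 \operatorname{atan}{\left(6 \right)}}{4} - (- \frac{3 \operatorname{atan}{\left(6 \right)}}{4}) = 2.
So G(s) = 2 - \frac{3 \operatorname{atan}{\left(3 s \right)}}{4}.
Check: d/ds[2 - \frac{3 \operatorname{atan}{\left(3 s \right)}}{4}] = - \frac{9}{36 s^{2} + 4} = G'(s).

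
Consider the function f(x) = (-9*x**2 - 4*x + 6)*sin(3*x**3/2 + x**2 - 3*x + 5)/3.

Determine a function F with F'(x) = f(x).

f matches the chain-rule pattern g'(h)*h' with inner function h(x) = 3*x**3/2 + x**2 - 3*x + 5; substituting u = h(x) collapses the integral.
Check: d/dx[2*cos(3*x**3/2 + x**2 - 3*x + 5)/3] = -3*x**2*sin(3*x**3/2 + x**2 - 3*x + 5) - 4*x*sin(3*x**3/2 + x**2 - 3*x + 5)/3 + 2*sin(3*x**3/2 + x**2 - 3*x + 5), which equals f(x).

An antiderivative is F(x) = 2*cos(3*x**3/2 + x**2 - 3*x + 5)/3.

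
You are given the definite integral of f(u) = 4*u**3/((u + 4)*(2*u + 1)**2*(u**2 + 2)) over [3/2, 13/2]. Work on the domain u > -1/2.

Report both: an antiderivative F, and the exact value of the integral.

Factor the denominator ((u + 4)*(2*u + 1)**2*(u**2 + 2)) and decompose: f = 8*(2*u - 1)/(81*(u**2 + 2)) + 736/(3969*(2*u + 1)) - 4/(63*(2*u + 1)**2) - 128/(441*(u + 4)); each piece integrates to a log, atan, or power term.
F(u) = -2*(-368*u*log(u + 1/2) + 1152*u*log(u + 4) - 392*u*log(u**2 + 2) + 196*sqrt(2)*u*atan(sqrt(2)*u/2) - 184*log(u + 1/2) + 576*log(u + 4) - 196*log(u**2 + 2) + 98*sqrt(2)*atan(sqrt(2)*u/2) - 63)/(3969*(2*u + 1)) is an antiderivative of f.
Check: d/du[-2*(-368*u*log(u + 1/2) + 1152*u*log(u + 4) - 392*u*log(u**2 + 2) + 196*sqrt(2)*u*atan(sqrt(2)*u/2) - 184*log(u + 1/2) + 576*log(u + 4) - 196*log(u**2 + 2) + 98*sqrt(2)*atan(sqrt(2)*u/2) - 63)/(3969*(2*u + 1))] = 4*u**3/(4*u**5 + 20*u**4 + 25*u**3 + 44*u**2 + 34*u + 8), which equals f(u).
F(13/2) = -128*log(21/2)/441 - 4*sqrt(2)*atan(13*sqrt(2)/4)/81 + 1/441 + 368*log(7)/3969 + 8*log(177/4)/81; F(3/2) = -128*log(11/2)/441 - 4*sqrt(2)*atan(3*sqrt(2)/4)/81 + 1/126 + 368*log(2)/3969 + 8*log(17/4)/81.
Integral = F(13/2) - F(3/2) = -128*log(21/2)/441 - 8*log(17/4)/81 - 4*sqrt(2)*atan(13*sqrt(2)/4)/81 - 368*log(2)/3969 - 5/882 + 4*sqrt(2)*atan(3*sqrt(2)/4)/81 + 368*log(7)/3969 + 8*log(177/4)/81 + 128*log(11/2)/441.

Antiderivative: F(u) = -2*(-368*u*log(u + 1/2) + 1152*u*log(u + 4) - 392*u*log(u**2 + 2) + 196*sqrt(2)*u*atan(sqrt(2)*u/2) - 184*log(u + 1/2) + 576*log(u + 4) - 196*log(u**2 + 2) + 98*sqrt(2)*atan(sqrt(2)*u/2) - 63)/(3969*(2*u + 1)); value = -128*log(21/2)/441 - 8*log(17/4)/81 - 4*sqrt(2)*atan(13*sqrt(2)/4)/81 - 368*log(2)/3969 - 5/882 + 4*sqrt(2)*atan(3*sqrt(2)/4)/81 + 368*log(7)/3969 + 8*log(177/4)/81 + 128*log(11/2)/441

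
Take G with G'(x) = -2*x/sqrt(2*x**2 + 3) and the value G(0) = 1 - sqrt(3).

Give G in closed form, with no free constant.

G(x) = 1 - sqrt(2*x**2 + 3)

The substitution u = 2*x**2 + 3 works: G'(x) is exactly (dG/du)*(du/dx) for that inner function.
A general antiderivative is -sqrt(2*x**2 + 3) + C.
The condition gives C = 1 - sqrt(3) - (-sqrt(3)) = 1.
So G(x) = 1 - sqrt(2*x**2 + 3).
Check: d/dx[1 - sqrt(2*x**2 + 3)] = -2*x/sqrt(2*x**2 + 3) = G'(x).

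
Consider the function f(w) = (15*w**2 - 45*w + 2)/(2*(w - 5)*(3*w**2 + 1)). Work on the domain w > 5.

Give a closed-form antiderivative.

For F(w) to be correct the identity F'(w) - f(w) = 0 must hold.
Check: d/dw[log(w/2 - 5/2) + 3*log(2*w**2 + 2/3)/4] = (15*w**2 - 45*w + 2)/(6*w**3 - 30*w**2 + 2*w - 10), which equals f(w).

An antiderivative is F(w) = log(w/2 - 5/2) + 3*log(2*w**2 + 2/3)/4.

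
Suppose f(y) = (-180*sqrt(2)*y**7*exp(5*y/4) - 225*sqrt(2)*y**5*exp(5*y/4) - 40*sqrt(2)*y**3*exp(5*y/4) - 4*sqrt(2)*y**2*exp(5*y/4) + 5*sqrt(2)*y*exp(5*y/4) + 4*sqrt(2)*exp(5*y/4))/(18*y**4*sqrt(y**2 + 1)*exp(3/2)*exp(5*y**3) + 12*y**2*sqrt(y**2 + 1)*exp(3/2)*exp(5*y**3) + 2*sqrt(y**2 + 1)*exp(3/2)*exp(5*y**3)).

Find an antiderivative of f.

Differentiate the proposed F(y) back; it has to land on f(y) exactly.
Check: d/dy[2*sqrt(2)*y*sqrt(y**2 + 1)/(3*y**2*exp(3/2)*exp(-5*y/4)*exp(5*y**3) + exp(3/2)*exp(-5*y/4)*exp(5*y**3))] = (-180*sqrt(2)*y**7*exp(5*y/4) - 225*sqrt(2)*y**5*exp(5*y/4) - 40*sqrt(2)*y**3*exp(5*y/4) - 4*sqrt(2)*y**2*exp(5*y/4) + 5*sqrt(2)*y*exp(5*y/4) + 4*sqrt(2)*exp(5*y/4))/(18*y**4*sqrt(y**2 + 1)*exp(3/2)*exp(5*y**3) + 12*y**2*sqrt(y**2 + 1)*exp(3/2)*exp(5*y**3) + 2*sqrt(y**2 + 1)*exp(3/2)*exp(5*y**3)) = f(y).

An antiderivative is F(y) = 2*sqrt(2)*y*sqrt(y**2 + 1)/(3*y**2*exp(3/2)*exp(-5*y/4)*exp(5*y**3) + exp(3/2)*exp(-5*y/4)*exp(5*y**3)).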